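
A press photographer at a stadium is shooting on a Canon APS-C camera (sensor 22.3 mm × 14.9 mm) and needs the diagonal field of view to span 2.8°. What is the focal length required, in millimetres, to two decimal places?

Sensor diagonal = √(22.3² + 14.9²) = √719.3000 ≈ 26.8198 mm.
From α = 2·arctan(d/2f) we get f = d / (2·tan(α/2)).
With d = 26.8198 mm and α/2 = 1.4°, tan(α/2) ≈ 0.02444, so f ≈ 26.8198 / 0.04888 ≈ 548.6978 mm.

548.70 mm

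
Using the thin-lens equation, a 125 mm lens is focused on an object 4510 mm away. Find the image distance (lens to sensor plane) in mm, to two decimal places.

1/dᵢ = 1/f − 1/dₒ = 1/125 − 1/4510 = 0.0077783 mm⁻¹.
dᵢ = 1/0.0077783 ≈ 128.5633 mm.

128.56 mm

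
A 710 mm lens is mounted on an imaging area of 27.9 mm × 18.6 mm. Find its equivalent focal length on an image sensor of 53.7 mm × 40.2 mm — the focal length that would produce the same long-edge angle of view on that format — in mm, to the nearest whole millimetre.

Equal angle of view means equal width/f ratio, so f₂ = f₁ · (width₂/width₁) = 710 × 53.7/27.9.
f₂ = 710 × 1.92473 ≈ 1366.559 mm.

1367 mm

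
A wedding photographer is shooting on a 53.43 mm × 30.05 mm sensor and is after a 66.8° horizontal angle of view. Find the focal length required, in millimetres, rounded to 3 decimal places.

From α = 2·arctan(w/2f) we get f = w / (2·tan(α/2)).
With w = 53.43 mm and α/2 = 33.4°, tan(α/2) ≈ 0.65938, so f ≈ 53.43 / 1.31876 ≈ 40.5154 mm.

40.515 mm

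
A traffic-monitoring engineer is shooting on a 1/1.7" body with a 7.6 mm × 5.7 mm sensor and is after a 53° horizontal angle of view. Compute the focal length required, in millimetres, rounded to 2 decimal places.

From α = 2·arctan(w/2f) we get f = w / (2·tan(α/2)).
With w = 7.6 mm and α/2 = 26.5°, tan(α/2) ≈ 0.49858, so f ≈ 7.6 / 0.99716 ≈ 7.6216 mm.

7.62 mm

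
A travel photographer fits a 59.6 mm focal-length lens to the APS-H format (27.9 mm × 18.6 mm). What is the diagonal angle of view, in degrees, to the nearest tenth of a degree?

31.4°

Sensor diagonal = √(27.9² + 18.6²) = √1124.3700 ≈ 33.5316 mm.
Angle of view α = 2·arctan(d/2f) with d = 33.5316 mm and f = 59.6 mm.
d/2f = 0.28131; arctan(0.28131) ≈ 15.7116°, so α ≈ 31.4232°.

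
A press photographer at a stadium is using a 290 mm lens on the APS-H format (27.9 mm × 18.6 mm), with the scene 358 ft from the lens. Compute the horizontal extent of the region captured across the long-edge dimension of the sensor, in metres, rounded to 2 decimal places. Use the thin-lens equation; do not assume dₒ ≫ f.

dₒ: 358 ft × 304.8 mm/ft = 109118.40 mm.
Similar triangles through the lens centre give W/dₒ = w/dᵢ; with 1/f = 1/dₒ + 1/dᵢ this gives W = w·(dₒ − f)/f.
W = 27.9 mm × (109118 − 290) / 290 = 27.9 × 375.2703 ≈ 10470.042 mm = 10.47 m.

10.47 m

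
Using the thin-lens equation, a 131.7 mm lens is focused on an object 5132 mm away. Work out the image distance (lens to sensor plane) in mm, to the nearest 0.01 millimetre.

135.17 mm

1/dᵢ = 1/f − 1/dₒ = 1/131.7 − 1/5132 = 0.0073982 mm⁻¹.
dᵢ = 1/0.0073982 ≈ 135.1688 mm.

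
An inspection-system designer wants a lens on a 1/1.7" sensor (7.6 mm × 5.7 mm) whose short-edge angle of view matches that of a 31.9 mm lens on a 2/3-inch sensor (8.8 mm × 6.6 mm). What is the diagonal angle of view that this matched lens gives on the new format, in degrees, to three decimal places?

19.565°

Equal short-edge AOV ⇒ f₂ = f₁ · 5.7/6.6 = 31.9 × 0.86364 ≈ 27.5500 mm.
Sensor diagonal = √(7.6² + 5.7²) = √90.2500 ≈ 9.5000 mm.
Diagonal AOV on the new format = 2·arctan(9.5000 / (2 × 27.5500)) = 2·arctan(0.17241) ≈ 19.5648°.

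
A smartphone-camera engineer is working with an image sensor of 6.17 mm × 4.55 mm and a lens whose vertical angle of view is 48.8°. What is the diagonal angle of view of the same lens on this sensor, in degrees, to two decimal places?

74.78°

From the vertical AOV: f = 4.55 / (2·tan(24.4°)) = 4.55 / 0.90724 ≈ 5.0152 mm.
Sensor diagonal = √(6.17² + 4.55²) = √58.7714 ≈ 7.6663 mm.
Diagonal AOV = 2·arctan(7.6663 / (2 × 5.0152)) = 2·arctan(0.76430) ≈ 74.7814°.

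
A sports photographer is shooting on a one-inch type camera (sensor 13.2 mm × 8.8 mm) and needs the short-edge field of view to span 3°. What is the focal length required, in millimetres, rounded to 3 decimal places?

168.029 mm

From α = 2·arctan(h/2f) we get f = h / (2·tan(α/2)).
With h = 8.8 mm and α/2 = 1.5°, tan(α/2) ≈ 0.02619, so f ≈ 8.8 / 0.05237 ≈ 168.0292 mm.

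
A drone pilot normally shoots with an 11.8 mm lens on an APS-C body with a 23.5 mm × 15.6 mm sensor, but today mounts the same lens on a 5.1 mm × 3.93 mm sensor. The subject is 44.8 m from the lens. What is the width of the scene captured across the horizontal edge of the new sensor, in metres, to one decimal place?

The focal length stays 11.8 mm; the relevant sensor dimension is now w = 5.1 mm. Object distance dₒ = 44.8 m = 44800 mm.
Thin-lens field width W = w·(dₒ − f)/f = 5.1 × (44800 − 11.8)/11.8 ≈ 19357.612 mm = 19.3576 m.

19.4 m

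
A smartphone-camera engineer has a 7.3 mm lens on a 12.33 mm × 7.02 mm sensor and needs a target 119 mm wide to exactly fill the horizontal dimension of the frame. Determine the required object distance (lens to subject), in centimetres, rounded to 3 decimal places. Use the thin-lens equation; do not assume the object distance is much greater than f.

Magnification m = w/W = dᵢ/dₒ; combined with 1/f = 1/dₒ + 1/dᵢ this gives dₒ = f·(1 + W/w).
dₒ = 7.3 mm × (1 + 119/12.33) = 7.3 × 10.6513 ≈ 77.754 mm = 7.77542 cm.

7.775 cm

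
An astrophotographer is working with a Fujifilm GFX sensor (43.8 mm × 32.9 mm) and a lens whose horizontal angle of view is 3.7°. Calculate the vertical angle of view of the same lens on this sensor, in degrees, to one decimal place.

2.8°

From the horizontal AOV: f = 43.8 / (2·tan(1.85°)) = 43.8 / 0.06460 ≈ 678.0224 mm.
Vertical AOV = 2·arctan(32.9 / (2 × 678.0224)) = 2·arctan(0.02426) ≈ 2.7796°.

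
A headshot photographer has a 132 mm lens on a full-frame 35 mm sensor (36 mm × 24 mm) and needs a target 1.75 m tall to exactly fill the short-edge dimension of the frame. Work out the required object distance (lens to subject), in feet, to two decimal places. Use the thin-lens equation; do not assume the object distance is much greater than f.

32.01 ft

W: 1.75 m = 1750 mm.
Magnification m = h/W = dᵢ/dₒ; combined with 1/f = 1/dₒ + 1/dᵢ this gives dₒ = f·(1 + W/h).
dₒ = 132 mm × (1 + 1750/24) = 132 × 73.9167 ≈ 9757.000 mm = 9757.000/304.8 ft = 32.0112 ft.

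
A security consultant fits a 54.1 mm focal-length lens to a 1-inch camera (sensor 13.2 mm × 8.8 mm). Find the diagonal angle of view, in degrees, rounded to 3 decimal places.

16.683°

Sensor diagonal = √(13.2² + 8.8²) = √251.6800 ≈ 15.8644 mm.
Angle of view α = 2·arctan(d/2f) with d = 15.8644 mm and f = 54.1 mm.
d/2f = 0.14662; arctan(0.14662) ≈ 8.3413°, so α ≈ 16.6827°.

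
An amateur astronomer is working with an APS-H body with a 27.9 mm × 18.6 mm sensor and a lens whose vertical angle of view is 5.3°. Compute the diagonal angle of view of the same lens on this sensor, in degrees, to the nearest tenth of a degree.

From the vertical AOV: f = 18.6 / (2·tan(2.65°)) = 18.6 / 0.09257 ≈ 200.9324 mm.
Sensor diagonal = √(27.9² + 18.6²) = √1124.3700 ≈ 33.5316 mm.
Diagonal AOV = 2·arctan(33.5316 / (2 × 200.9324)) = 2·arctan(0.08344) ≈ 9.5394°.

9.5°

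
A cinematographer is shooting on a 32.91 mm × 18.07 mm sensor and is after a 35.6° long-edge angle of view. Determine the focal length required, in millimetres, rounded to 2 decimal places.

From α = 2·arctan(w/2f) we get f = w / (2·tan(α/2)).
With w = 32.91 mm and α/2 = 17.8°, tan(α/2) ≈ 0.32106, so f ≈ 32.91 / 0.64213 ≈ 51.2513 mm.

51.25 mm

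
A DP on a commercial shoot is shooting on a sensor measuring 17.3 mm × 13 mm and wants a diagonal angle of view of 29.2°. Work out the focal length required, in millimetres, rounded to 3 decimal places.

41.539 mm

Sensor diagonal = √(17.3² + 13²) = √468.2900 ≈ 21.6400 mm.
From α = 2·arctan(d/2f) we get f = d / (2·tan(α/2)).
With d = 21.6400 mm and α/2 = 14.6°, tan(α/2) ≈ 0.26048, so f ≈ 21.6400 / 0.52096 ≈ 41.5386 mm.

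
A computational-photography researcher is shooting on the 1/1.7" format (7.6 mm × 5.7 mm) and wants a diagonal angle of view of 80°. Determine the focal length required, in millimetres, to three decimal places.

Sensor diagonal = √(7.6² + 5.7²) = √90.2500 ≈ 9.5000 mm.
From α = 2·arctan(d/2f) we get f = d / (2·tan(α/2)).
With d = 9.5000 mm and α/2 = 40°, tan(α/2) ≈ 0.83910, so f ≈ 9.5000 / 1.67820 ≈ 5.6608 mm.

5.661 mm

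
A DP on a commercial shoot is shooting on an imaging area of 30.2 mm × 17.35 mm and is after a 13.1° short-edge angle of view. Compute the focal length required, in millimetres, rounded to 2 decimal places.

From α = 2·arctan(h/2f) we get f = h / (2·tan(α/2)).
With h = 17.35 mm and α/2 = 6.55°, tan(α/2) ≈ 0.11482, so f ≈ 17.35 / 0.22964 ≈ 75.5532 mm.

75.55 mm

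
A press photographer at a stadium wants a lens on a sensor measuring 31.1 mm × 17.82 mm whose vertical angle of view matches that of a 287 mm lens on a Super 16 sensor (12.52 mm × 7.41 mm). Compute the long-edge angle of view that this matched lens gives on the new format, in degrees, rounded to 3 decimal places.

Equal vertical AOV ⇒ f₂ = f₁ · 17.82/7.41 = 287 × 2.40486 ≈ 690.1943 mm.
Long-edge AOV on the new format = 2·arctan(31.1 / (2 × 690.1943)) = 2·arctan(0.02253) ≈ 2.5813°.

2.581°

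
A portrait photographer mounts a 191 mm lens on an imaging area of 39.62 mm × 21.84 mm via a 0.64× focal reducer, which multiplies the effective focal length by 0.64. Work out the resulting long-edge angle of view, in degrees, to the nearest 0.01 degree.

18.41°

Effective focal length f = 191 × 0.64 = 122.24 mm.
α = 2·arctan(39.62 / (2 × 122.24)) = 2·arctan(0.16206) ≈ 18.4105°.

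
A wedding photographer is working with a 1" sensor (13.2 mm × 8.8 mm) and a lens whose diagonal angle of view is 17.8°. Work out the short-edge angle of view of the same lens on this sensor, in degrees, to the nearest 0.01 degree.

9.93°

Sensor diagonal = √(13.2² + 8.8²) = √251.6800 ≈ 15.8644 mm.
From the diagonal AOV: f = 15.8644 / (2·tan(8.9°)) = 15.8644 / 0.31319 ≈ 50.6541 mm.
Short-edge AOV = 2·arctan(8.8 / (2 × 50.6541)) = 2·arctan(0.08686) ≈ 9.9289°.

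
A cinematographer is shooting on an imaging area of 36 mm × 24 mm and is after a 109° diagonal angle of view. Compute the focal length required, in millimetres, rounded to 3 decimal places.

Sensor diagonal = √(36² + 24²) = √1872.0000 ≈ 43.2666 mm.
From α = 2·arctan(d/2f) we get f = d / (2·tan(α/2)).
With d = 43.2666 mm and α/2 = 54.5°, tan(α/2) ≈ 1.40195, so f ≈ 43.2666 / 2.80390 ≈ 15.4309 mm.

15.431 mm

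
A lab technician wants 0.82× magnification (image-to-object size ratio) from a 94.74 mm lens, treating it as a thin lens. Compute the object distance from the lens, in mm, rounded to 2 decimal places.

With m = dᵢ/dₒ and 1/f = 1/dₒ + 1/dᵢ, substituting dᵢ = m·dₒ gives 1/f = (1 + 1/m)/dₒ, hence dₒ = f·(1 + 1/m).
dₒ = 94.74 × (1 + 1/0.82) = 94.74 × 2.21951 ≈ 210.277 mm.

210.28 mm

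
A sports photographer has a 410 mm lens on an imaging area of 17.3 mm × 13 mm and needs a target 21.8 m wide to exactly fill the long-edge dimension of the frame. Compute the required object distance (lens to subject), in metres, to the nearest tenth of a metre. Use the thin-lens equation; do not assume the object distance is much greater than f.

517.1 m

W: 21.8 m = 21800 mm.
Magnification m = w/W = dᵢ/dₒ; combined with 1/f = 1/dₒ + 1/dᵢ this gives dₒ = f·(1 + W/w).
dₒ = 410 mm × (1 + 21800/17.3) = 410 × 1261.1156 ≈ 517057.399 mm = 517.057 m.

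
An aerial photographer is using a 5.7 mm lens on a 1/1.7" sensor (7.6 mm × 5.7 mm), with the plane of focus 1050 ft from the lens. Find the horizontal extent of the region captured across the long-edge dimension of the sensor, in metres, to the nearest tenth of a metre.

dₒ: 1050 ft × 304.8 mm/ft = 320039.99 mm.
Similar triangles through the lens centre give W/dₒ = w/dᵢ; with 1/f = 1/dₒ + 1/dᵢ this gives W = w·(dₒ − f)/f.
W = 7.6 mm × (320040 − 5.7) / 5.7 = 7.6 × 56146.3666 ≈ 426712.386 mm = 426.712 m.

426.7 m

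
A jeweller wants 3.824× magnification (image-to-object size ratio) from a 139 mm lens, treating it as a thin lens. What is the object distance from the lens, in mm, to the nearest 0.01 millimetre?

175.35 mm

With m = dᵢ/dₒ and 1/f = 1/dₒ + 1/dᵢ, substituting dᵢ = m·dₒ gives 1/f = (1 + 1/m)/dₒ, hence dₒ = f·(1 + 1/m).
dₒ = 139 × (1 + 1/3.824) = 139 × 1.26151 ≈ 175.349 mm.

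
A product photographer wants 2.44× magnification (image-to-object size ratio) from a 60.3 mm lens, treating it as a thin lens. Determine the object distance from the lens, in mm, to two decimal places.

With m = dᵢ/dₒ and 1/f = 1/dₒ + 1/dᵢ, substituting dᵢ = m·dₒ gives 1/f = (1 + 1/m)/dₒ, hence dₒ = f·(1 + 1/m).
dₒ = 60.3 × (1 + 1/2.44) = 60.3 × 1.40984 ≈ 85.013 mm.

85.01 mm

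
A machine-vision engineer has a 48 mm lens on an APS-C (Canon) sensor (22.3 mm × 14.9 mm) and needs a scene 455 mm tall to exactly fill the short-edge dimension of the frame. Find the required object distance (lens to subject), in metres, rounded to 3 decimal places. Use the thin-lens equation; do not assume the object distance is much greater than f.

1.514 m

Magnification m = h/W = dᵢ/dₒ; combined with 1/f = 1/dₒ + 1/dᵢ this gives dₒ = f·(1 + W/h).
dₒ = 48 mm × (1 + 455/14.9) = 48 × 31.5369 ≈ 1513.772 mm = 1.51377 m.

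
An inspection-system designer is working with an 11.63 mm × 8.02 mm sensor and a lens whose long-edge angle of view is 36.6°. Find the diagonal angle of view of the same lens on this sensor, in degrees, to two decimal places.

From the long-edge AOV: f = 11.63 / (2·tan(18.3°)) = 11.63 / 0.66144 ≈ 17.5829 mm.
Sensor diagonal = √(11.63² + 8.02²) = √199.5773 ≈ 14.1272 mm.
Diagonal AOV = 2·arctan(14.1272 / (2 × 17.5829)) = 2·arctan(0.40173) ≈ 43.7736°.

43.77°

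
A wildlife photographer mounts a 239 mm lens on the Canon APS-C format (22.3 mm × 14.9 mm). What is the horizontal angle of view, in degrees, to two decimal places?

5.34°

Angle of view α = 2·arctan(w/2f) with w = 22.3 mm and f = 239 mm.
w/2f = 0.04665; arctan(0.04665) ≈ 2.6711°, so α ≈ 5.3421°.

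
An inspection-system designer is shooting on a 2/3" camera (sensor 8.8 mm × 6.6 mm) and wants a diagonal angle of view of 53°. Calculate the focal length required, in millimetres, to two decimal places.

Sensor diagonal = √(8.8² + 6.6²) = √121.0000 ≈ 11.0000 mm.
From α = 2·arctan(d/2f) we get f = d / (2·tan(α/2)).
With d = 11.0000 mm and α/2 = 26.5°, tan(α/2) ≈ 0.49858, so f ≈ 11.0000 / 0.99716 ≈ 11.0313 mm.

11.03 mm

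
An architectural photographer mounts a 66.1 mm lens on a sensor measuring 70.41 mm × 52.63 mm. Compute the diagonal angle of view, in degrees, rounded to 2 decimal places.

67.24°

Sensor diagonal = √(70.41² + 52.63²) = √7727.4850 ≈ 87.9061 mm.
Angle of view α = 2·arctan(d/2f) with d = 87.9061 mm and f = 66.1 mm.
d/2f = 0.66495; arctan(0.66495) ≈ 33.6218°, so α ≈ 67.2437°.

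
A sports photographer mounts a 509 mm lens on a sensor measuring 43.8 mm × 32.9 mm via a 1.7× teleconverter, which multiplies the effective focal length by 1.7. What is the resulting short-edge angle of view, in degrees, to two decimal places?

2.18°

Effective focal length f = 509 × 1.7 = 865.3 mm.
α = 2·arctan(32.9 / (2 × 865.3)) = 2·arctan(0.01901) ≈ 2.1782°.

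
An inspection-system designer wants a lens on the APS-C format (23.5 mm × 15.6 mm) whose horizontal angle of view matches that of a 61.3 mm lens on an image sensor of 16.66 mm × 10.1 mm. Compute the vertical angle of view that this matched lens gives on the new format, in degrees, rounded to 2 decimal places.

Equal horizontal AOV ⇒ f₂ = f₁ · 23.5/16.66 = 61.3 × 1.41056 ≈ 86.4676 mm.
Vertical AOV on the new format = 2·arctan(15.6 / (2 × 86.4676)) = 2·arctan(0.09021) ≈ 10.3091°.

10.31°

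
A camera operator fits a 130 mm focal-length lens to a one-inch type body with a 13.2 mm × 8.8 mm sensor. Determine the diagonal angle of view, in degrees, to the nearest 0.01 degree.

Sensor diagonal = √(13.2² + 8.8²) = √251.6800 ≈ 15.8644 mm.
Angle of view α = 2·arctan(d/2f) with d = 15.8644 mm and f = 130 mm.
d/2f = 0.06102; arctan(0.06102) ≈ 3.4917°, so α ≈ 6.9834°.

6.98°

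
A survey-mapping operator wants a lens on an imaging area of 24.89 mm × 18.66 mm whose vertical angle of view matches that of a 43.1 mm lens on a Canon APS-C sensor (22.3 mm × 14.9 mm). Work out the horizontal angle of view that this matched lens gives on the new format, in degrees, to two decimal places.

Equal vertical AOV ⇒ f₂ = f₁ · 18.66/14.9 = 43.1 × 1.25235 ≈ 53.9762 mm.
Horizontal AOV on the new format = 2·arctan(24.89 / (2 × 53.9762)) = 2·arctan(0.23056) ≈ 25.9669°.

25.97°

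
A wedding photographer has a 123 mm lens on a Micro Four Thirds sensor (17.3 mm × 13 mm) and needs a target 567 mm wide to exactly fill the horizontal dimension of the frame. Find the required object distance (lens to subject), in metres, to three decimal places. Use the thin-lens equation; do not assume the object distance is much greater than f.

Magnification m = w/W = dᵢ/dₒ; combined with 1/f = 1/dₒ + 1/dᵢ this gives dₒ = f·(1 + W/w).
dₒ = 123 mm × (1 + 567/17.3) = 123 × 33.7746 ≈ 4154.272 mm = 4.15427 m.

4.154 m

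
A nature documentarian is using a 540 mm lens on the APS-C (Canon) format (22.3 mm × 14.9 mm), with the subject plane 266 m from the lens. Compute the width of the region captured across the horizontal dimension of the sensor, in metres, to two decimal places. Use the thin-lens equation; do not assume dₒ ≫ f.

10.96 m

dₒ: 266 m = 266000 mm.
Similar triangles through the lens centre give W/dₒ = w/dᵢ; with 1/f = 1/dₒ + 1/dᵢ this gives W = w·(dₒ − f)/f.
W = 22.3 mm × (266000 − 540) / 540 = 22.3 × 491.5926 ≈ 10962.515 mm = 10.9625 m.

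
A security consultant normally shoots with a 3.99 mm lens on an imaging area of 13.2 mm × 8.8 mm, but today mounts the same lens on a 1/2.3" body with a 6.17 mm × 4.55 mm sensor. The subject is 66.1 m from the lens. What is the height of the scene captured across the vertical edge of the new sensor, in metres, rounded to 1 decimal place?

The focal length stays 3.99 mm; the relevant sensor dimension is now h = 4.55 mm. Object distance dₒ = 66.1 m = 66100 mm.
Thin-lens field height W = h·(dₒ − f)/f = 4.55 × (66100 − 3.99)/3.99 ≈ 75372.643 mm = 75.3726 m.

75.4 m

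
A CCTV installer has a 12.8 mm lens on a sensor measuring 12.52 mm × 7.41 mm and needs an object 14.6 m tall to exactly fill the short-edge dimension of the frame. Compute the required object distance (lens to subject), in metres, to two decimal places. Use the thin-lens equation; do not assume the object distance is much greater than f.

W: 14.6 m = 14600 mm.
Magnification m = h/W = dᵢ/dₒ; combined with 1/f = 1/dₒ + 1/dᵢ this gives dₒ = f·(1 + W/h).
dₒ = 12.8 mm × (1 + 14600/7.41) = 12.8 × 1971.3104 ≈ 25232.773 mm = 25.2328 m.

25.23 m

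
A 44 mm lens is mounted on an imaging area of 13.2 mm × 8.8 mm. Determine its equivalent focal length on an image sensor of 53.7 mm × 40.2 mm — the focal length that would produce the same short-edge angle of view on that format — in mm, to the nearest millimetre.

Equal angle of view means equal height/f ratio, so f₂ = f₁ · (height₂/height₁) = 44 × 40.2/8.8.
f₂ = 44 × 4.56818 ≈ 201.000 mm.

201 mm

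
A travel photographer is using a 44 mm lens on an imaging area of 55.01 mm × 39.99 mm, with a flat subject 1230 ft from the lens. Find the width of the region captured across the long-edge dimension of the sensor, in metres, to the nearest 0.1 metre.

468.7 m

dₒ: 1230 ft × 304.8 mm/ft = 374903.99 mm.
Similar triangles through the lens centre give W/dₒ = w/dᵢ; with 1/f = 1/dₒ + 1/dᵢ this gives W = w·(dₒ − f)/f.
W = 55.01 mm × (374904 − 44) / 44 = 55.01 × 8519.5452 ≈ 468660.180 mm = 468.66 m.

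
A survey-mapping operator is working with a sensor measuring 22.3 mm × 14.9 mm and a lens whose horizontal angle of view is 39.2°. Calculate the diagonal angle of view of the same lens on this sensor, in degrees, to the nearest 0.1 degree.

From the horizontal AOV: f = 22.3 / (2·tan(19.6°)) = 22.3 / 0.71217 ≈ 31.3128 mm.
Sensor diagonal = √(22.3² + 14.9²) = √719.3000 ≈ 26.8198 mm.
Diagonal AOV = 2·arctan(26.8198 / (2 × 31.3128)) = 2·arctan(0.42826) ≈ 46.3666°.

46.4°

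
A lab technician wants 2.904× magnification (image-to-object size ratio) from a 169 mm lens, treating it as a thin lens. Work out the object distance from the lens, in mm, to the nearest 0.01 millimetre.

227.20 mm

With m = dᵢ/dₒ and 1/f = 1/dₒ + 1/dᵢ, substituting dᵢ = m·dₒ gives 1/f = (1 + 1/m)/dₒ, hence dₒ = f·(1 + 1/m).
dₒ = 169 × (1 + 1/2.904) = 169 × 1.34435 ≈ 227.196 mm.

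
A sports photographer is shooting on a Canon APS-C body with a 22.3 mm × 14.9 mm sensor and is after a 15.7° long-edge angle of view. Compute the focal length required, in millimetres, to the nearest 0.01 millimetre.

80.87 mm

From α = 2·arctan(w/2f) we get f = w / (2·tan(α/2)).
With w = 22.3 mm and α/2 = 7.85°, tan(α/2) ≈ 0.13787, so f ≈ 22.3 / 0.27574 ≈ 80.8721 mm.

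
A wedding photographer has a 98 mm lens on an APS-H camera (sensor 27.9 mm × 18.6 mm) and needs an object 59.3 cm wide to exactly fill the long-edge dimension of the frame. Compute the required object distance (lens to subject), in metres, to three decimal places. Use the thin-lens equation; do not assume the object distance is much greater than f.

2.181 m

W: 59.3 cm = 593 mm.
Magnification m = w/W = dᵢ/dₒ; combined with 1/f = 1/dₒ + 1/dᵢ this gives dₒ = f·(1 + W/w).
dₒ = 98 mm × (1 + 593/27.9) = 98 × 22.2545 ≈ 2180.939 mm = 2.18094 m.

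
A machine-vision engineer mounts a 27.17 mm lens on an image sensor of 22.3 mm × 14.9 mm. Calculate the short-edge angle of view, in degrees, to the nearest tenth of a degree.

30.7°

Angle of view α = 2·arctan(h/2f) with h = 14.9 mm and f = 27.17 mm.
h/2f = 0.27420; arctan(0.27420) ≈ 15.3336°, so α ≈ 30.6672°.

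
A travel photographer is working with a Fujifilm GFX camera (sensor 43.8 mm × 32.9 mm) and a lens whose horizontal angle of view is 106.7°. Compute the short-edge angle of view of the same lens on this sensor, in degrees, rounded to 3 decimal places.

From the horizontal AOV: f = 43.8 / (2·tan(53.35°)) = 43.8 / 2.68810 ≈ 16.2940 mm.
Short-edge AOV = 2·arctan(32.9 / (2 × 16.2940)) = 2·arctan(1.00957) ≈ 90.5458°.

90.546°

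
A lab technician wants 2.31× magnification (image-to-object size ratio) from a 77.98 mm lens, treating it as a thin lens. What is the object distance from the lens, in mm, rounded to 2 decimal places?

111.74 mm

With m = dᵢ/dₒ and 1/f = 1/dₒ + 1/dᵢ, substituting dᵢ = m·dₒ gives 1/f = (1 + 1/m)/dₒ, hence dₒ = f·(1 + 1/m).
dₒ = 77.98 × (1 + 1/2.31) = 77.98 × 1.43290 ≈ 111.738 mm.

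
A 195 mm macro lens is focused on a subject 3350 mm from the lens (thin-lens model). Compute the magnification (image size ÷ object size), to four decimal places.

Thin lens: 1/f = 1/dₒ + 1/dᵢ → 1/dᵢ = 1/195 − 1/3350 = 0.0048297 mm⁻¹, so dᵢ ≈ 207.0523 mm.
Magnification m = dᵢ/dₒ = 207.0523/3350 ≈ 0.06181.

0.0618×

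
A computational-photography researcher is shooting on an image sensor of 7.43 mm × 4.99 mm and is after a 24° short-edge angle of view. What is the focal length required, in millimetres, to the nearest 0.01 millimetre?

11.74 mm

From α = 2·arctan(h/2f) we get f = h / (2·tan(α/2)).
With h = 4.99 mm and α/2 = 12°, tan(α/2) ≈ 0.21256, so f ≈ 4.99 / 0.42511 ≈ 11.7381 mm.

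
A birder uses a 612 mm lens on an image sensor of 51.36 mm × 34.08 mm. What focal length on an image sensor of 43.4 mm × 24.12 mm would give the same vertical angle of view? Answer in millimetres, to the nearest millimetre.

Equal angle of view means equal height/f ratio, so f₂ = f₁ · (height₂/height₁) = 612 × 24.12/34.08.
f₂ = 612 × 0.70775 ≈ 433.141 mm.

433 mm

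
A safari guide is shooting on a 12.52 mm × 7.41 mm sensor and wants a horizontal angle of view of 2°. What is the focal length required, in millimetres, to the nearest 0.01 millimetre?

From α = 2·arctan(w/2f) we get f = w / (2·tan(α/2)).
With w = 12.52 mm and α/2 = 1°, tan(α/2) ≈ 0.01746, so f ≈ 12.52 / 0.03491 ≈ 358.6352 mm.

358.64 mm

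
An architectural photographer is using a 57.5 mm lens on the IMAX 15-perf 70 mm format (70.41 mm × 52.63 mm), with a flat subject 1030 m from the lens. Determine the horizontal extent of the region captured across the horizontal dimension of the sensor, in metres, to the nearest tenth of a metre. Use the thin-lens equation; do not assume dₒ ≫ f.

1261.2 m

dₒ: 1030 m = 1.03e+06 mm.
Similar triangles through the lens centre give W/dₒ = w/dᵢ; with 1/f = 1/dₒ + 1/dᵢ this gives W = w·(dₒ − f)/f.
W = 70.41 mm × (1.03e+06 − 57.5) / 57.5 = 70.41 × 17912.0435 ≈ 1261186.981 mm = 1261.19 m.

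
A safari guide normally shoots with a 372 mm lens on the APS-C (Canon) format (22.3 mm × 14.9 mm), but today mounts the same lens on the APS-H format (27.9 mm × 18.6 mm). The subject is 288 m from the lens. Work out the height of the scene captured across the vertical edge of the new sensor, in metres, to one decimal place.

The focal length stays 372 mm; the relevant sensor dimension is now h = 18.6 mm. Object distance dₒ = 288 m = 288000 mm.
Thin-lens field height W = h·(dₒ − f)/f = 18.6 × (288000 − 372)/372 ≈ 14381.400 mm = 14.3814 m.

14.4 m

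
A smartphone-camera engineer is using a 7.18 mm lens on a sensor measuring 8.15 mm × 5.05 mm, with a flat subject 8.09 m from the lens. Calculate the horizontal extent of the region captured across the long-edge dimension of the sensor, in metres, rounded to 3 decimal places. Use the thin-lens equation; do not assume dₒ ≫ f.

9.175 m

dₒ: 8.09 m = 8090 mm.
Similar triangles through the lens centre give W/dₒ = w/dᵢ; with 1/f = 1/dₒ + 1/dᵢ this gives W = w·(dₒ − f)/f.
W = 8.15 mm × (8090 − 7.18) / 7.18 = 8.15 × 1125.7409 ≈ 9174.789 mm = 9.17479 m.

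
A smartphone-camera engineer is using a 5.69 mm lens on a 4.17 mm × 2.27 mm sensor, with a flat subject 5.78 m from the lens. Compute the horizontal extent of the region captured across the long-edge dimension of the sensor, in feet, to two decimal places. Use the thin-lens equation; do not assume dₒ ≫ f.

dₒ: 5.78 m = 5780 mm.
Similar triangles through the lens centre give W/dₒ = w/dᵢ; with 1/f = 1/dₒ + 1/dᵢ this gives W = w·(dₒ − f)/f.
W = 4.17 mm × (5780 − 5.69) / 5.69 = 4.17 × 1014.8172 ≈ 4231.788 mm = 4231.788/304.8 ft = 13.8838 ft.

13.88 ft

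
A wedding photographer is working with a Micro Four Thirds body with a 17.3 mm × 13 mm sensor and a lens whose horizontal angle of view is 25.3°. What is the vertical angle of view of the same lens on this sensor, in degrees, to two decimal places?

From the horizontal AOV: f = 17.3 / (2·tan(12.65°)) = 17.3 / 0.44889 ≈ 38.5399 mm.
Vertical AOV = 2·arctan(13 / (2 × 38.5399)) = 2·arctan(0.16866) ≈ 19.1464°.

19.15°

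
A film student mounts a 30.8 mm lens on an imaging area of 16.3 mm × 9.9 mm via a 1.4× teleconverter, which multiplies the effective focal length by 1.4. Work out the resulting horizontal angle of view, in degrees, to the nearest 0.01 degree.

Effective focal length f = 30.8 × 1.4 = 43.12 mm.
α = 2·arctan(16.3 / (2 × 43.12)) = 2·arctan(0.18901) ≈ 21.4061°.

21.41°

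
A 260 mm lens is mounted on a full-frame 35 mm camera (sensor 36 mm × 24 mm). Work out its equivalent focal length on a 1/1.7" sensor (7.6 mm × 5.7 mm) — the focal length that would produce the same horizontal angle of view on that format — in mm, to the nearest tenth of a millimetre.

54.9 mm

Equal angle of view means equal width/f ratio, so f₂ = f₁ · (width₂/width₁) = 260 × 7.6/36.
f₂ = 260 × 0.21111 ≈ 54.889 mm.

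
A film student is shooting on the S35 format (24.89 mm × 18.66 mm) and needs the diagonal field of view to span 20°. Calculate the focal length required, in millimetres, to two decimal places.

Sensor diagonal = √(24.89² + 18.66²) = √967.7077 ≈ 31.1080 mm.
From α = 2·arctan(d/2f) we get f = d / (2·tan(α/2)).
With d = 31.1080 mm and α/2 = 10°, tan(α/2) ≈ 0.17633, so f ≈ 31.1080 / 0.35265 ≈ 88.2111 mm.

88.21 mm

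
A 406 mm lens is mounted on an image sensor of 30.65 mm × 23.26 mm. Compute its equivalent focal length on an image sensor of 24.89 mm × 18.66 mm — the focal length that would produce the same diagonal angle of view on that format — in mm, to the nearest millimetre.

Sensor diagonal = √(30.65² + 23.26²) = √1480.4501 ≈ 38.4766 mm.
Sensor diagonal = √(24.89² + 18.66²) = √967.7077 ≈ 31.1080 mm.
Equal angle of view means equal diagonal/f ratio, so f₂ = f₁ · (diagonal₂/diagonal₁) = 406 × 31.1080/38.4766.
f₂ = 406 × 0.80849 ≈ 328.247 mm.

328 mm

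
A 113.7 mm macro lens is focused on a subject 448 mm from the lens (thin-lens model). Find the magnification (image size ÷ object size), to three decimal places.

Thin lens: 1/f = 1/dₒ + 1/dᵢ → 1/dᵢ = 1/113.7 − 1/448 = 0.0065629 mm⁻¹, so dᵢ ≈ 152.3709 mm.
Magnification m = dᵢ/dₒ = 152.3709/448 ≈ 0.34011.

0.340×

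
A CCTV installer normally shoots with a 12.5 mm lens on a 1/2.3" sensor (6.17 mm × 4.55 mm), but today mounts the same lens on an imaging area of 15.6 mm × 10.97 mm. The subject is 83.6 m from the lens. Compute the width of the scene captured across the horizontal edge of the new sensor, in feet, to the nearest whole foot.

The focal length stays 12.5 mm; the relevant sensor dimension is now w = 15.6 mm. Object distance dₒ = 83.6 m = 83600 mm.
Thin-lens field width W = w·(dₒ − f)/f = 15.6 × (83600 − 12.5)/12.5 ≈ 104317.200 mm = 104317.200/304.8 ft = 342.248 ft.

342 ft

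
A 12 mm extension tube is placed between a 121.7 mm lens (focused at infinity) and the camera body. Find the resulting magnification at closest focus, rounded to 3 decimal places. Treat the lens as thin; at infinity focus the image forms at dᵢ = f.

The tube moves the image plane from f to f + e, so dᵢ = 121.7 + 12 = 133.7 mm. Focus is achieved when 1/f = 1/dₒ + 1/dᵢ, giving dₒ = 1/(1/f − 1/(f+e)).
Magnification m = dᵢ/dₒ = (f+e)·(1/f − 1/(f+e)) = e/f = 12/121.7 ≈ 0.0986.

0.099×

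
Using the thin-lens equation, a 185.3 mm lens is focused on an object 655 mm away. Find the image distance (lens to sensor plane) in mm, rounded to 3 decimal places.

258.402 mm

1/dᵢ = 1/f − 1/dₒ = 1/185.3 − 1/655 = 0.0038699 mm⁻¹.
dᵢ = 1/0.0038699 ≈ 258.4022 mm.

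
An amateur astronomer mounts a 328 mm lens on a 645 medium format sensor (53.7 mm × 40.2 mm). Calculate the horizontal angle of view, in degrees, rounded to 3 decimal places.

9.360°

Angle of view α = 2·arctan(w/2f) with w = 53.7 mm and f = 328 mm.
w/2f = 0.08186; arctan(0.08186) ≈ 4.6798°, so α ≈ 9.3596°.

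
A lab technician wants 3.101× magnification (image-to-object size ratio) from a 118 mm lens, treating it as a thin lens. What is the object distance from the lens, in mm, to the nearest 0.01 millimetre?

156.05 mm

With m = dᵢ/dₒ and 1/f = 1/dₒ + 1/dᵢ, substituting dᵢ = m·dₒ gives 1/f = (1 + 1/m)/dₒ, hence dₒ = f·(1 + 1/m).
dₒ = 118 × (1 + 1/3.101) = 118 × 1.32248 ≈ 156.052 mm.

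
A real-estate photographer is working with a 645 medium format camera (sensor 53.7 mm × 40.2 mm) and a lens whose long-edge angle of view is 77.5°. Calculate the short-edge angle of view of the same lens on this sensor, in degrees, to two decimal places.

From the long-edge AOV: f = 53.7 / (2·tan(38.75°)) = 53.7 / 1.60517 ≈ 33.4544 mm.
Short-edge AOV = 2·arctan(40.2 / (2 × 33.4544)) = 2·arctan(0.60082) ≈ 61.9964°.

62.00°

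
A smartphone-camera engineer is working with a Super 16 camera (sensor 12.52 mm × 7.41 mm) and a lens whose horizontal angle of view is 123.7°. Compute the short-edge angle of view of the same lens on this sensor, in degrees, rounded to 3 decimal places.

From the horizontal AOV: f = 12.52 / (2·tan(61.85°)) = 12.52 / 3.73781 ≈ 3.3496 mm.
Short-edge AOV = 2·arctan(7.41 / (2 × 3.3496)) = 2·arctan(1.10612) ≈ 95.7689°.

95.769°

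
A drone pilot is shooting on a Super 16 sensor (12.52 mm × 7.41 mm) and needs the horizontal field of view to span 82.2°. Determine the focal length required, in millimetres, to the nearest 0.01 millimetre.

From α = 2·arctan(w/2f) we get f = w / (2·tan(α/2)).
With w = 12.52 mm and α/2 = 41.1°, tan(α/2) ≈ 0.87236, so f ≈ 12.52 / 1.74471 ≈ 7.1760 mm.

7.18 mm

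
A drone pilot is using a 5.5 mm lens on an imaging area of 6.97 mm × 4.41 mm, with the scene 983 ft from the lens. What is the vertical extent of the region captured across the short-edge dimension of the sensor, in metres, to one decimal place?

240.2 m

dₒ: 983 ft × 304.8 mm/ft = 299618.39 mm.
Similar triangles through the lens centre give W/dₒ = h/dᵢ; with 1/f = 1/dₒ + 1/dᵢ this gives W = h·(dₒ − f)/f.
W = 4.41 mm × (299618 − 5.5) / 5.5 = 4.41 × 54475.0710 ≈ 240235.063 mm = 240.235 m.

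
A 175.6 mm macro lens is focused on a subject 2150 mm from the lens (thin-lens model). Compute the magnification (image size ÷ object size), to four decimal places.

Thin lens: 1/f = 1/dₒ + 1/dᵢ → 1/dᵢ = 1/175.6 − 1/2150 = 0.0052296 mm⁻¹, so dᵢ ≈ 191.2176 mm.
Magnification m = dᵢ/dₒ = 191.2176/2150 ≈ 0.08894.

0.0889×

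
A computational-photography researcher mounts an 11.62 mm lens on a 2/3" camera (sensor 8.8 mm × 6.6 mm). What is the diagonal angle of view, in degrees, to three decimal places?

Sensor diagonal = √(8.8² + 6.6²) = √121.0000 ≈ 11.0000 mm.
Angle of view α = 2·arctan(d/2f) with d = 11.0000 mm and f = 11.62 mm.
d/2f = 0.47332; arctan(0.47332) ≈ 25.3292°, so α ≈ 50.6584°.

50.658°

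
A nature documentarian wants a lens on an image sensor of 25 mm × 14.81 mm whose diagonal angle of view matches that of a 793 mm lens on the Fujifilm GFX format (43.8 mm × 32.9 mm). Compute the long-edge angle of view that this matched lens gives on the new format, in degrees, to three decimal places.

3.404°

Sensor diagonal = √(43.8² + 32.9²) = √3000.8500 ≈ 54.7800 mm.
Sensor diagonal = √(25² + 14.81²) = √844.3361 ≈ 29.0575 mm.
Equal diagonal AOV ⇒ f₂ = f₁ · 29.0575/54.7800 = 793 × 0.53044 ≈ 420.6382 mm.
Long-edge AOV on the new format = 2·arctan(25 / (2 × 420.6382)) = 2·arctan(0.02972) ≈ 3.4043°.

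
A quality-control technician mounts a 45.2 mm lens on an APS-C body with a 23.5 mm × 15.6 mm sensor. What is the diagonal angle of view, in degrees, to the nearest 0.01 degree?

34.66°

Sensor diagonal = √(23.5² + 15.6²) = √795.6100 ≈ 28.2066 mm.
Angle of view α = 2·arctan(d/2f) with d = 28.2066 mm and f = 45.2 mm.
d/2f = 0.31202; arctan(0.31202) ≈ 17.3289°, so α ≈ 34.6579°.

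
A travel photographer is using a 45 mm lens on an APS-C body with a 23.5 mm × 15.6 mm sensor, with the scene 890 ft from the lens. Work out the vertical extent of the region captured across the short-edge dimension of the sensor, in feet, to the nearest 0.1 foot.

308.5 ft

dₒ: 890 ft × 304.8 mm/ft = 271271.99 mm.
Similar triangles through the lens centre give W/dₒ = h/dᵢ; with 1/f = 1/dₒ + 1/dᵢ this gives W = h·(dₒ − f)/f.
W = 15.6 mm × (271272 − 45) / 45 = 15.6 × 6027.2665 ≈ 94025.357 mm = 94025.357/304.8 ft = 308.482 ft.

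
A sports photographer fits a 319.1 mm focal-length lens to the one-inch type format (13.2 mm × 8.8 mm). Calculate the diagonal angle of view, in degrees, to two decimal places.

2.85°

Sensor diagonal = √(13.2² + 8.8²) = √251.6800 ≈ 15.8644 mm.
Angle of view α = 2·arctan(d/2f) with d = 15.8644 mm and f = 319.1 mm.
d/2f = 0.02486; arctan(0.02486) ≈ 1.4240°, so α ≈ 2.8479°.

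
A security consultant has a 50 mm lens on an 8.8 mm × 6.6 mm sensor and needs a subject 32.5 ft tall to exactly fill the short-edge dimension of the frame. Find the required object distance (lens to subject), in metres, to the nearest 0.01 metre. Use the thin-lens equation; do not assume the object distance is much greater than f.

W: 32.5 ft × 304.8 mm/ft = 9906.00 mm.
Magnification m = h/W = dᵢ/dₒ; combined with 1/f = 1/dₒ + 1/dᵢ this gives dₒ = f·(1 + W/h).
dₒ = 50 mm × (1 + 9906/6.6) = 50 × 1501.9090 ≈ 75095.452 mm = 75.0955 m.

75.10 m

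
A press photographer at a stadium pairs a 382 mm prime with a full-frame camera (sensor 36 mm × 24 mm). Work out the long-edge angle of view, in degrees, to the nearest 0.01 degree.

5.40°

Angle of view α = 2·arctan(w/2f) with w = 36 mm and f = 382 mm.
w/2f = 0.04712; arctan(0.04712) ≈ 2.6978°, so α ≈ 5.3956°.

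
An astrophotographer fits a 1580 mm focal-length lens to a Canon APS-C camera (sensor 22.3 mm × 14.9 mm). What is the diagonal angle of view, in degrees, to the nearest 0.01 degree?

Sensor diagonal = √(22.3² + 14.9²) = √719.3000 ≈ 26.8198 mm.
Angle of view α = 2·arctan(d/2f) with d = 26.8198 mm and f = 1580 mm.
d/2f = 0.00849; arctan(0.00849) ≈ 0.4863°, so α ≈ 0.9725°.

0.97°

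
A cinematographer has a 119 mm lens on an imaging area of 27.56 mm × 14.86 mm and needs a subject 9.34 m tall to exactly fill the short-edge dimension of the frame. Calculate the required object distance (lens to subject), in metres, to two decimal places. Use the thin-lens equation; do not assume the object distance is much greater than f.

W: 9.34 m = 9340 mm.
Magnification m = h/W = dᵢ/dₒ; combined with 1/f = 1/dₒ + 1/dᵢ this gives dₒ = f·(1 + W/h).
dₒ = 119 mm × (1 + 9340/14.86) = 119 × 629.5330 ≈ 74914.424 mm = 74.9144 m.

74.91 m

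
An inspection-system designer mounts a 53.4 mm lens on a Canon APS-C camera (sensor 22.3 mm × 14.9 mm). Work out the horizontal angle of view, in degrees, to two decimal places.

23.59°

Angle of view α = 2·arctan(w/2f) with w = 22.3 mm and f = 53.4 mm.
w/2f = 0.20880; arctan(0.20880) ≈ 11.7940°, so α ≈ 23.5880°.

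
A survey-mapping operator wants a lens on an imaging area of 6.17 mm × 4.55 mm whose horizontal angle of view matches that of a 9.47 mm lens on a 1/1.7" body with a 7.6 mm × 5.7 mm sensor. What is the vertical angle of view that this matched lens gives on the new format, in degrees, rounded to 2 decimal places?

32.97°

Equal horizontal AOV ⇒ f₂ = f₁ · 6.17/7.6 = 9.47 × 0.81184 ≈ 7.6881 mm.
Vertical AOV on the new format = 2·arctan(4.55 / (2 × 7.6881)) = 2·arctan(0.29591) ≈ 32.9680°.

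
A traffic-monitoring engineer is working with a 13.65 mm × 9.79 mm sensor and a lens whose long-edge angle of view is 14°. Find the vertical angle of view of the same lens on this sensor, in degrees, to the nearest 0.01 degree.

From the long-edge AOV: f = 13.65 / (2·tan(7°)) = 13.65 / 0.24557 ≈ 55.5852 mm.
Vertical AOV = 2·arctan(9.79 / (2 × 55.5852)) = 2·arctan(0.08806) ≈ 10.0653°.

10.07°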